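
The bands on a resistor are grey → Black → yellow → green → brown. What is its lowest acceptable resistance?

79596000 Ω

Grey → 8 (first significant figure)
Black → 0 (second significant figure)
Yellow → 4 (third significant figure)
Green → ×10^5 multiplier
Brown → ±1% tolerance
804 × 100000 = 80400000 Ω
Lowest = 80400000 × (1 − 1/100) = 79596000 Ω.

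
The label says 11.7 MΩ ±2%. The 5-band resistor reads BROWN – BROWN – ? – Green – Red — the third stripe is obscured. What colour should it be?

11700000 Ω = 117 × 10^5.
The third band gives digit 7 of the significand, and 7 is violet.

violet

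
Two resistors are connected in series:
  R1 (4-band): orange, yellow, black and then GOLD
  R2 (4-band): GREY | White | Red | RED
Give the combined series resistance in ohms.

8934 Ω

R1: orange, yellow → 34; black ×1 → 34 Ω.
R2: grey, white → 89; red ×10^2 → 8900 Ω.
Series: 34 + 8900 = 8934 Ω.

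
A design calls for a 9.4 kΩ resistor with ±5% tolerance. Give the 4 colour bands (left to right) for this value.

white, yellow, red, gold

9400 Ω = 94 × 10^2.
9 → white
4 → yellow
Multiplier 10^2 → red.
±5% tolerance → gold.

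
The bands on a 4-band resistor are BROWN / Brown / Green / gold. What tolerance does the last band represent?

±5%

The last band, gold, is the tolerance band.
Gold corresponds to ±5%.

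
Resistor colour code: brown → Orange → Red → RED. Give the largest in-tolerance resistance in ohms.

Brown → 1 (first significant figure)
Orange → 3 (second significant figure)
Red → ×10^2 multiplier
Red → ±2% tolerance
13 × 100 = 1300 Ω
Largest = 1300 × (1 + 2/100) = 1326 Ω.

1326 Ω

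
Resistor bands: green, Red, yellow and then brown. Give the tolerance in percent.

±1%

The last band, brown, is the tolerance band.
Brown corresponds to ±1%.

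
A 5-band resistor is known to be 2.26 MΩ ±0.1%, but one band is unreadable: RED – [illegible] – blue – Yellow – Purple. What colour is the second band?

2260000 Ω = 226 × 10^4.
The second band gives digit 2 of the significand, and 2 is red.

red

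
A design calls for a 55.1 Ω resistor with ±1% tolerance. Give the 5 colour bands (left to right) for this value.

55.1 Ω = 551 × 10^-1.
5 → green
5 → green
1 → brown
Multiplier 10^-1 → gold.
±1% tolerance → brown.

green, green, brown, gold, brown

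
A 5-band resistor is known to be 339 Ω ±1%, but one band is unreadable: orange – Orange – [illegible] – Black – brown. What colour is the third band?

339 Ω = 339 × 10^0.
The third band gives digit 9 of the significand, and 9 is white.

white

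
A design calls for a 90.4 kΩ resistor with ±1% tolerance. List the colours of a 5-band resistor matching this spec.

white, black, yellow, red, brown

90400 Ω = 904 × 10^2.
9 → white
0 → black
4 → yellow
Multiplier 10^2 → red.
±1% tolerance → brown.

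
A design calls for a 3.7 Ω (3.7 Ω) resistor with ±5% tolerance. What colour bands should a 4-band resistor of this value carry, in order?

orange, violet, gold, gold

3.7 Ω = 37 × 10^-1.
3 → orange
7 → violet
Multiplier 10^-1 → gold.
±5% tolerance → gold.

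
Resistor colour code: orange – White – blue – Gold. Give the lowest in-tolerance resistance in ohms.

37050000 Ω

Orange → 3 (first significant figure)
White → 9 (second significant figure)
Blue → ×10^6 multiplier
Gold → ±5% tolerance
39 × 1000000 = 39000000 Ω
Lowest = 39000000 × (1 − 5/100) = 37050000 Ω.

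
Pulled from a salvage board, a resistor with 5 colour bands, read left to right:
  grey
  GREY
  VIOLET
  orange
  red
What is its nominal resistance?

887000 Ω

Grey → 8 (first significant figure)
Grey → 8 (second significant figure)
Violet → 7 (third significant figure)
Orange → ×10^3 multiplier
887 × 1000 = 887000 Ω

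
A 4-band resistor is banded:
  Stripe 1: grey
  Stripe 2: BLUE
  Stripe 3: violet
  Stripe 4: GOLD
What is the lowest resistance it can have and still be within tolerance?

Grey → 8 (first significant figure)
Blue → 6 (second significant figure)
Violet → ×10^7 multiplier
Gold → ±5% tolerance
86 × 10000000 = 860000000 Ω
Lowest = 860000000 × (1 − 5/100) = 817000000 Ω.

817000000 Ω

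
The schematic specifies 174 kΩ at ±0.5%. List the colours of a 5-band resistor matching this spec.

174000 Ω = 174 × 10^3.
1 → brown
7 → violet
4 → yellow
Multiplier 10^3 → orange.
±0.5% tolerance → green.

brown, violet, yellow, orange, green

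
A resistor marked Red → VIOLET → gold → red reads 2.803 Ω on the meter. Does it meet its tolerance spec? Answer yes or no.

no

Red → 2 (first significant figure)
Violet → 7 (second significant figure)
Gold → ×0.1 multiplier
Red → ±2% tolerance
27 × 0.1 = 2.7 Ω
Allowed range: 2.646 Ω to 2.754 Ω.
2.803 Ω lies outside that range.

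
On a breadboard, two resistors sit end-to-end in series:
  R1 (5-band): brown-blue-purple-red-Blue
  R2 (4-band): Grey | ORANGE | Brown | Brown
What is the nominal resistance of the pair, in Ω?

R1: brown, blue, violet → 167; red ×10^2 → 16700 Ω.
R2: grey, orange → 83; brown ×10 → 830 Ω.
Series: 16700 + 830 = 17530 Ω.

17530 Ω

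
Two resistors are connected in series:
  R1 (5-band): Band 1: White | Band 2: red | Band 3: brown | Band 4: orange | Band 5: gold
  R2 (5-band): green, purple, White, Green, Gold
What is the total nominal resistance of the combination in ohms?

R1: white, red, brown → 921; orange ×10^3 → 921000 Ω.
R2: green, violet, white → 579; green ×10^5 → 57900000 Ω.
Series: 921000 + 57900000 = 58821000 Ω.

58821000 Ω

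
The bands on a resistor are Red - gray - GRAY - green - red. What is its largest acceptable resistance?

Red → 2 (first significant figure)
Grey → 8 (second significant figure)
Grey → 8 (third significant figure)
Green → ×10^5 multiplier
Red → ±2% tolerance
288 × 100000 = 28800000 Ω
Largest = 28800000 × (1 + 2/100) = 29376000 Ω.

29376000 Ω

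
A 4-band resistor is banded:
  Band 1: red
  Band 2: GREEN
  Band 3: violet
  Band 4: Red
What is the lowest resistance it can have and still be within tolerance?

Red → 2 (first significant figure)
Green → 5 (second significant figure)
Violet → ×10^7 multiplier
Red → ±2% tolerance
25 × 10000000 = 250000000 Ω
Lowest = 250000000 × (1 − 2/100) = 245000000 Ω.

245000000 Ω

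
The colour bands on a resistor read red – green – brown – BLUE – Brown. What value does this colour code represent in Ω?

Red → 2 (first significant figure)
Green → 5 (second significant figure)
Brown → 1 (third significant figure)
Blue → ×10^6 multiplier
251 × 1000000 = 251000000 Ω

251000000 Ω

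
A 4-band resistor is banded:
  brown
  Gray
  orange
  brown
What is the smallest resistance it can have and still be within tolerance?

17820 Ω

Brown → 1 (first significant figure)
Grey → 8 (second significant figure)
Orange → ×10^3 multiplier
Brown → ±1% tolerance
18 × 1000 = 18000 Ω
Smallest = 18000 × (1 − 1/100) = 17820 Ω.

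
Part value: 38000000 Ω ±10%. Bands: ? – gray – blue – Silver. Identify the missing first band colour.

orange

38000000 Ω = 38 × 10^6.
The first band gives digit 3 of the significand, and 3 is orange.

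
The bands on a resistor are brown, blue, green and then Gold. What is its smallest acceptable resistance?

Brown → 1 (first significant figure)
Blue → 6 (second significant figure)
Green → ×10^5 multiplier
Gold → ±5% tolerance
16 × 100000 = 1600000 Ω
Smallest = 1600000 × (1 − 5/100) = 1520000 Ω.

1520000 Ω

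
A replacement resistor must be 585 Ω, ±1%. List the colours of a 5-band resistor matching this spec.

585 Ω = 585 × 10^0.
5 → green
8 → grey
5 → green
Multiplier 10^0 → black.
±1% tolerance → brown.

green, grey, green, black, brown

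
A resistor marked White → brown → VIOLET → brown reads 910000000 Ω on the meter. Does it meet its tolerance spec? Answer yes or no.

White → 9 (first significant figure)
Brown → 1 (second significant figure)
Violet → ×10^7 multiplier
Brown → ±1% tolerance
91 × 10000000 = 910000000 Ω
Allowed range: 900900000 Ω to 919100000 Ω.
910000000 Ω lies inside that range.

yes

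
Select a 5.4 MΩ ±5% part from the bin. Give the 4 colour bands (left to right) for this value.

5400000 Ω = 54 × 10^5.
5 → green
4 → yellow
Multiplier 10^5 → green.
±5% tolerance → gold.

green, yellow, green, gold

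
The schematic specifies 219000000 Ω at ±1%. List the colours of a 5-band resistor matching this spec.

219000000 Ω = 219 × 10^6.
2 → red
1 → brown
9 → white
Multiplier 10^6 → blue.
±1% tolerance → brown.

red, brown, white, blue, brown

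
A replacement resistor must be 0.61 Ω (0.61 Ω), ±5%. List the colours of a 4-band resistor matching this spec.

blue, brown, silver, gold

0.61 Ω = 61 × 10^-2.
6 → blue
1 → brown
Multiplier 10^-2 → silver.
±5% tolerance → gold.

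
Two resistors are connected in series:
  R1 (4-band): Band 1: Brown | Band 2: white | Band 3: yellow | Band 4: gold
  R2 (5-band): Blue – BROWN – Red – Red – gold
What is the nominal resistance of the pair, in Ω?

251200 Ω

R1: brown, white → 19; yellow ×10^4 → 190000 Ω.
R2: blue, brown, red → 612; red ×10^2 → 61200 Ω.
Series: 190000 + 61200 = 251200 Ω.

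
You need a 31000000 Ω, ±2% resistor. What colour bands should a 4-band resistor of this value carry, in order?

orange, brown, blue, red

31000000 Ω = 31 × 10^6.
3 → orange
1 → brown
Multiplier 10^6 → blue.
±2% tolerance → red.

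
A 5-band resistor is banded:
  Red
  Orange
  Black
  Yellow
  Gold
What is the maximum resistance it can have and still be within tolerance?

2415000 Ω

Red → 2 (first significant figure)
Orange → 3 (second significant figure)
Black → 0 (third significant figure)
Yellow → ×10^4 multiplier
Gold → ±5% tolerance
230 × 10000 = 2300000 Ω
Maximum = 2300000 × (1 + 5/100) = 2415000 Ω.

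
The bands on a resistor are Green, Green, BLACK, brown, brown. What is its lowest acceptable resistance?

5445 Ω

Green → 5 (first significant figure)
Green → 5 (second significant figure)
Black → 0 (third significant figure)
Brown → ×10 multiplier
Brown → ±1% tolerance
550 × 10 = 5500 Ω
Lowest = 5500 × (1 − 1/100) = 5445 Ω.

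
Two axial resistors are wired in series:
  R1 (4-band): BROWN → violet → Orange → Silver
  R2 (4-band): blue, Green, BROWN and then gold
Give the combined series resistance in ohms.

17650 Ω

R1: brown, violet → 17; orange ×10^3 → 17000 Ω.
R2: blue, green → 65; brown ×10 → 650 Ω.
Series: 17000 + 650 = 17650 Ω.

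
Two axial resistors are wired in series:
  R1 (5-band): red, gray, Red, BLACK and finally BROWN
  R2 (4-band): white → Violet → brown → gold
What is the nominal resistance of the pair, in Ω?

R1: red, grey, red → 282; black ×1 → 282 Ω.
R2: white, violet → 97; brown ×10 → 970 Ω.
Series: 282 + 970 = 1252 Ω.

1252 Ω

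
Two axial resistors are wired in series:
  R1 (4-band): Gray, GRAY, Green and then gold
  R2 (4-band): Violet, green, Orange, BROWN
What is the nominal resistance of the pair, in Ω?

8875000 Ω

R1: grey, grey → 88; green ×10^5 → 8800000 Ω.
R2: violet, green → 75; orange ×10^3 → 75000 Ω.
Series: 8800000 + 75000 = 8875000 Ω.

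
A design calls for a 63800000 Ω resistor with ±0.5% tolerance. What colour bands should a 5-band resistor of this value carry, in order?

blue, orange, grey, green, green

63800000 Ω = 638 × 10^5.
6 → blue
3 → orange
8 → grey
Multiplier 10^5 → green.
±0.5% tolerance → green.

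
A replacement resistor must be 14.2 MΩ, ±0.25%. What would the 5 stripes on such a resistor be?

brown, yellow, red, green, blue

14200000 Ω = 142 × 10^5.
1 → brown
4 → yellow
2 → red
Multiplier 10^5 → green.
±0.25% tolerance → blue.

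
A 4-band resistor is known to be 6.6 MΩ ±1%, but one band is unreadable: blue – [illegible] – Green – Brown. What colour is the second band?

6600000 Ω = 66 × 10^5.
The second band gives digit 6 of the significand, and 6 is blue.

blue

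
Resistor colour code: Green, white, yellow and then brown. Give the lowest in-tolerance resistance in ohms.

Green → 5 (first significant figure)
White → 9 (second significant figure)
Yellow → ×10^4 multiplier
Brown → ±1% tolerance
59 × 10000 = 590000 Ω
Lowest = 590000 × (1 − 1/100) = 584100 Ω.

584100 Ω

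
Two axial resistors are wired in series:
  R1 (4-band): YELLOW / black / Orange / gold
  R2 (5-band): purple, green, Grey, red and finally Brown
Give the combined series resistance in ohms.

R1: yellow, black → 40; orange ×10^3 → 40000 Ω.
R2: violet, green, grey → 758; red ×10^2 → 75800 Ω.
Series: 40000 + 75800 = 115800 Ω.

115800 Ω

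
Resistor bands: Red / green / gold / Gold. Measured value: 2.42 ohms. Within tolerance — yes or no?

yes

Red → 2 (first significant figure)
Green → 5 (second significant figure)
Gold → ×0.1 multiplier
Gold → ±5% tolerance
25 × 0.1 = 2.5 Ω
Allowed range: 2.375 Ω to 2.625 Ω.
2.42 ohms lies inside that range.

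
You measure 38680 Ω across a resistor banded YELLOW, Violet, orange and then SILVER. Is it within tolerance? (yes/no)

no

Yellow → 4 (first significant figure)
Violet → 7 (second significant figure)
Orange → ×10^3 multiplier
Silver → ±10% tolerance
47 × 1000 = 47000 Ω
Allowed range: 42300 Ω to 51700 Ω.
38680 Ω lies outside that range.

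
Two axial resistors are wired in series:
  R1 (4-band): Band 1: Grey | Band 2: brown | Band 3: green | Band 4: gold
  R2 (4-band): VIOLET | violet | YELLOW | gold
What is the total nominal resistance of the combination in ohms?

R1: grey, brown → 81; green ×10^5 → 8100000 Ω.
R2: violet, violet → 77; yellow ×10^4 → 770000 Ω.
Series: 8100000 + 770000 = 8870000 Ω.

8870000 Ω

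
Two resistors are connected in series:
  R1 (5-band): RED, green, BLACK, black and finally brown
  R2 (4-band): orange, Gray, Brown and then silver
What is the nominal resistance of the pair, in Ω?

R1: red, green, black → 250; black ×1 → 250 Ω.
R2: orange, grey → 38; brown ×10 → 380 Ω.
Series: 250 + 380 = 630 Ω.

630 Ω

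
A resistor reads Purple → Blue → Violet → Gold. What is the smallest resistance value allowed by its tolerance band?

Violet → 7 (first significant figure)
Blue → 6 (second significant figure)
Violet → ×10^7 multiplier
Gold → ±5% tolerance
76 × 10000000 = 760000000 Ω
Smallest = 760000000 × (1 − 5/100) = 722000000 Ω.

722000000 Ω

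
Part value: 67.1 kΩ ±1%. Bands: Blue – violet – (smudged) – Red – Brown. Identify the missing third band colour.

67100 Ω = 671 × 10^2.
The third band gives digit 1 of the significand, and 1 is brown.

brown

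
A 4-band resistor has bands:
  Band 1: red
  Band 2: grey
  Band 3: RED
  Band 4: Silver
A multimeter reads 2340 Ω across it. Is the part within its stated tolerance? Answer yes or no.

Red → 2 (first significant figure)
Grey → 8 (second significant figure)
Red → ×10^2 multiplier
Silver → ±10% tolerance
28 × 100 = 2800 Ω
Allowed range: 2520 Ω to 3080 Ω.
2340 Ω lies outside that range.

no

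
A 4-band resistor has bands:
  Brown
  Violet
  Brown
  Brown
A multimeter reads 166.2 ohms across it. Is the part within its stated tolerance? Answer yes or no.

no

Brown → 1 (first significant figure)
Violet → 7 (second significant figure)
Brown → ×10 multiplier
Brown → ±1% tolerance
17 × 10 = 170 Ω
Allowed range: 168.3 Ω to 171.7 Ω.
166.2 ohms lies outside that range.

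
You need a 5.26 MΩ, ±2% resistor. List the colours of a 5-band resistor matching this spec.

green, red, blue, yellow, red

5260000 Ω = 526 × 10^4.
5 → green
2 → red
6 → blue
Multiplier 10^4 → yellow.
±2% tolerance → red.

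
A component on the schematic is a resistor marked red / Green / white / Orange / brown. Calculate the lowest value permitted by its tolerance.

Red → 2 (first significant figure)
Green → 5 (second significant figure)
White → 9 (third significant figure)
Orange → ×10^3 multiplier
Brown → ±1% tolerance
259 × 1000 = 259000 Ω
Lowest = 259000 × (1 − 1/100) = 256410 Ω.

256410 Ω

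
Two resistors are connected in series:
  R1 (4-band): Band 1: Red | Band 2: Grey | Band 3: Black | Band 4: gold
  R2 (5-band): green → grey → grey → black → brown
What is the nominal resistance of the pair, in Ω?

616 Ω

R1: red, grey → 28; black ×1 → 28 Ω.
R2: green, grey, grey → 588; black ×1 → 588 Ω.
Series: 28 + 588 = 616 Ω.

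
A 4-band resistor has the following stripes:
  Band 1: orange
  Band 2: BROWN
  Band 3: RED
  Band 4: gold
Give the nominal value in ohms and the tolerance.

3100 Ω ±5%

Orange → 3 (first significant figure)
Brown → 1 (second significant figure)
Red → ×10^2 multiplier
Gold → ±5% tolerance
31 × 100 = 3100 Ω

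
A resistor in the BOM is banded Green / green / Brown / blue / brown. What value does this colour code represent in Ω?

Green → 5 (first significant figure)
Green → 5 (second significant figure)
Brown → 1 (third significant figure)
Blue → ×10^6 multiplier
551 × 1000000 = 551000000 Ω

551000000 Ω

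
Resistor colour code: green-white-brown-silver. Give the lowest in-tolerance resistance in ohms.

531 Ω

Green → 5 (first significant figure)
White → 9 (second significant figure)
Brown → ×10 multiplier
Silver → ±10% tolerance
59 × 10 = 590 Ω
Lowest = 590 × (1 − 10/100) = 531 Ω.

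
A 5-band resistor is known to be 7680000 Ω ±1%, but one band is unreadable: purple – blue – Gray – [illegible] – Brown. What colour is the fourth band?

yellow

7680000 Ω = 768 × 10^4.
The fourth band is the multiplier, 10^4, which is yellow.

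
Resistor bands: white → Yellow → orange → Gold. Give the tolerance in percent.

The last band, gold, is the tolerance band.
Gold corresponds to ±5%.

±5%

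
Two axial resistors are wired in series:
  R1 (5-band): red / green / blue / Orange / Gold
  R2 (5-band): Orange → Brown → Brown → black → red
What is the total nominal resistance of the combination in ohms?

256311 Ω

R1: red, green, blue → 256; orange ×10^3 → 256000 Ω.
R2: orange, brown, brown → 311; black ×1 → 311 Ω.
Series: 256000 + 311 = 256311 Ω.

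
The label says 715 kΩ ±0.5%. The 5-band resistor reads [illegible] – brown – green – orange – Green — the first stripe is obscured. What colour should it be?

715000 Ω = 715 × 10^3.
The first band gives digit 7 of the significand, and 7 is violet.

violet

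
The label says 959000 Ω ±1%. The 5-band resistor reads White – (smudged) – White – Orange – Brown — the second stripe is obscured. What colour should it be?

green

959000 Ω = 959 × 10^3.
The second band gives digit 5 of the significand, and 5 is green.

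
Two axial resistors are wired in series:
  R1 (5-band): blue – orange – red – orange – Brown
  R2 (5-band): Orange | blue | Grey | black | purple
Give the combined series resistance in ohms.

632368 Ω

R1: blue, orange, red → 632; orange ×10^3 → 632000 Ω.
R2: orange, blue, grey → 368; black ×1 → 368 Ω.
Series: 632000 + 368 = 632368 Ω.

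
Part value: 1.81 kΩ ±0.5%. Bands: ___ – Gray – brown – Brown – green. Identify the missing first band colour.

brown

1810 Ω = 181 × 10^1.
The first band gives digit 1 of the significand, and 1 is brown.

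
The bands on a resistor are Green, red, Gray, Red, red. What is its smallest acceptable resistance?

51744 Ω

Green → 5 (first significant figure)
Red → 2 (second significant figure)
Grey → 8 (third significant figure)
Red → ×10^2 multiplier
Red → ±2% tolerance
528 × 100 = 52800 Ω
Smallest = 52800 × (1 − 2/100) = 51744 Ω.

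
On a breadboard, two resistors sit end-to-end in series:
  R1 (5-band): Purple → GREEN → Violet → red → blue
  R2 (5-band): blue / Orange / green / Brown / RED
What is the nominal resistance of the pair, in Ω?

82050 Ω

R1: violet, green, violet → 757; red ×10^2 → 75700 Ω.
R2: blue, orange, green → 635; brown ×10 → 6350 Ω.
Series: 75700 + 6350 = 82050 Ω.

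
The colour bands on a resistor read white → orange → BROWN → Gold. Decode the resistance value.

White → 9 (first significant figure)
Orange → 3 (second significant figure)
Brown → ×10 multiplier
93 × 10 = 930 Ω

930 Ω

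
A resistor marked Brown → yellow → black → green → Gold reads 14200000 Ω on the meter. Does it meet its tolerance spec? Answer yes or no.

yes

Brown → 1 (first significant figure)
Yellow → 4 (second significant figure)
Black → 0 (third significant figure)
Green → ×10^5 multiplier
Gold → ±5% tolerance
140 × 100000 = 14000000 Ω
Allowed range: 13300000 Ω to 14700000 Ω.
14200000 Ω lies inside that range.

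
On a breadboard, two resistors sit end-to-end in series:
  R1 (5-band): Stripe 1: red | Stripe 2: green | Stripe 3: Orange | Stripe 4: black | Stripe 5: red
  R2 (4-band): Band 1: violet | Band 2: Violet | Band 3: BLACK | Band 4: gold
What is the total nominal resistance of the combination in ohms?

330 Ω

R1: red, green, orange → 253; black ×1 → 253 Ω.
R2: violet, violet → 77; black ×1 → 77 Ω.
Series: 253 + 77 = 330 Ω.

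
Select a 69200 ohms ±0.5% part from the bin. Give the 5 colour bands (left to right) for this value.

blue, white, red, red, green

69200 Ω = 692 × 10^2.
6 → blue
9 → white
2 → red
Multiplier 10^2 → red.
±0.5% tolerance → green.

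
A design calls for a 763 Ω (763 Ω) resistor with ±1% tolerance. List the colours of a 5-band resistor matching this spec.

763 Ω = 763 × 10^0.
7 → violet
6 → blue
3 → orange
Multiplier 10^0 → black.
±1% tolerance → brown.

violet, blue, orange, black, brown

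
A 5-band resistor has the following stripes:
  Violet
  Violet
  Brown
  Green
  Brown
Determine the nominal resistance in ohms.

Violet → 7 (first significant figure)
Violet → 7 (second significant figure)
Brown → 1 (third significant figure)
Green → ×10^5 multiplier
771 × 100000 = 77100000 Ω

77100000 Ω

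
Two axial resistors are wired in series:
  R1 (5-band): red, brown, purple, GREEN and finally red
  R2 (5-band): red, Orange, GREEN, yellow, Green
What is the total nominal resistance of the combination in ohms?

24050000 Ω

R1: red, brown, violet → 217; green ×10^5 → 21700000 Ω.
R2: red, orange, green → 235; yellow ×10^4 → 2350000 Ω.
Series: 21700000 + 2350000 = 24050000 Ω.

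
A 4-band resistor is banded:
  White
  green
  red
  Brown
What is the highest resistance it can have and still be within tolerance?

White → 9 (first significant figure)
Green → 5 (second significant figure)
Red → ×10^2 multiplier
Brown → ±1% tolerance
95 × 100 = 9500 Ω
Highest = 9500 × (1 + 1/100) = 9595 Ω.

9595 Ω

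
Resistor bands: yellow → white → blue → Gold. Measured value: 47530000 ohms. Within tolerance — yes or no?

yes

Yellow → 4 (first significant figure)
White → 9 (second significant figure)
Blue → ×10^6 multiplier
Gold → ±5% tolerance
49 × 1000000 = 49000000 Ω
Allowed range: 46550000 Ω to 51450000 Ω.
47530000 ohms lies inside that range.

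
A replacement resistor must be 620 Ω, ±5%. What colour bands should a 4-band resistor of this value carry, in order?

620 Ω = 62 × 10^1.
6 → blue
2 → red
Multiplier 10^1 → brown.
±5% tolerance → gold.

blue, red, brown, gold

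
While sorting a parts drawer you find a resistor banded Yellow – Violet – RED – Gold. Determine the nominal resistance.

Yellow → 4 (first significant figure)
Violet → 7 (second significant figure)
Red → ×10^2 multiplier
47 × 100 = 4700 Ω

4700 Ω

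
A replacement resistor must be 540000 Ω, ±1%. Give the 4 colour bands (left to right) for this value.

green, yellow, yellow, brown

540000 Ω = 54 × 10^4.
5 → green
4 → yellow
Multiplier 10^4 → yellow.
±1% tolerance → brown.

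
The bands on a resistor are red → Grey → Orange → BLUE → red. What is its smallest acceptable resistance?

277340000 Ω

Red → 2 (first significant figure)
Grey → 8 (second significant figure)
Orange → 3 (third significant figure)
Blue → ×10^6 multiplier
Red → ±2% tolerance
283 × 1000000 = 283000000 Ω
Smallest = 283000000 × (1 − 2/100) = 277340000 Ω.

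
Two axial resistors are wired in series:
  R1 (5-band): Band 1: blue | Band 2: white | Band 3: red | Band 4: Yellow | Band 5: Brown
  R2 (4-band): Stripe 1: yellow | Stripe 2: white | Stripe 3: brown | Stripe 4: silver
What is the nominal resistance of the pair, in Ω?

6920490 Ω

R1: blue, white, red → 692; yellow ×10^4 → 6920000 Ω.
R2: yellow, white → 49; brown ×10 → 490 Ω.
Series: 6920000 + 490 = 6920490 Ω.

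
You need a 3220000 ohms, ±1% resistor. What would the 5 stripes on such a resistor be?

orange, red, red, yellow, brown

3220000 Ω = 322 × 10^4.
3 → orange
2 → red
2 → red
Multiplier 10^4 → yellow.
±1% tolerance → brown.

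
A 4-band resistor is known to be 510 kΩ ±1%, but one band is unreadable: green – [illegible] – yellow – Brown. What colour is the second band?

brown

510000 Ω = 51 × 10^4.
The second band gives digit 1 of the significand, and 1 is brown.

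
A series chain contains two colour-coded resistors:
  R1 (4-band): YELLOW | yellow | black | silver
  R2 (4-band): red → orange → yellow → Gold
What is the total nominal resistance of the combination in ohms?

R1: yellow, yellow → 44; black ×1 → 44 Ω.
R2: red, orange → 23; yellow ×10^4 → 230000 Ω.
Series: 44 + 230000 = 230044 Ω.

230044 Ω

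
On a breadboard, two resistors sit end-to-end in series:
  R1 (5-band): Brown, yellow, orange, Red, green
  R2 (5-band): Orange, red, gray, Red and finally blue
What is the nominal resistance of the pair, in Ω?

47100 Ω

R1: brown, yellow, orange → 143; red ×10^2 → 14300 Ω.
R2: orange, red, grey → 328; red ×10^2 → 32800 Ω.
Series: 14300 + 32800 = 47100 Ω.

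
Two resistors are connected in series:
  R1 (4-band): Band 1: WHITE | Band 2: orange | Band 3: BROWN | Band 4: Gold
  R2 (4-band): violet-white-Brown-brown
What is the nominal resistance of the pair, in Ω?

R1: white, orange → 93; brown ×10 → 930 Ω.
R2: violet, white → 79; brown ×10 → 790 Ω.
Series: 930 + 790 = 1720 Ω.

1720 Ω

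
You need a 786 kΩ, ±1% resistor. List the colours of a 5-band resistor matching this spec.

violet, grey, blue, orange, brown

786000 Ω = 786 × 10^3.
7 → violet
8 → grey
6 → blue
Multiplier 10^3 → orange.
±1% tolerance → brown.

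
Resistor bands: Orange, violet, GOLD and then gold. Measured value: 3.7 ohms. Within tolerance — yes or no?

Orange → 3 (first significant figure)
Violet → 7 (second significant figure)
Gold → ×0.1 multiplier
Gold → ±5% tolerance
37 × 0.1 = 3.7 Ω
Allowed range: 3.515 Ω to 3.885 Ω.
3.7 ohms lies inside that range.

yes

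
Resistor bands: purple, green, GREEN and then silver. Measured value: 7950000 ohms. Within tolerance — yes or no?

yes

Violet → 7 (first significant figure)
Green → 5 (second significant figure)
Green → ×10^5 multiplier
Silver → ±10% tolerance
75 × 100000 = 7500000 Ω
Allowed range: 6750000 Ω to 8250000 Ω.
7950000 ohms lies inside that range.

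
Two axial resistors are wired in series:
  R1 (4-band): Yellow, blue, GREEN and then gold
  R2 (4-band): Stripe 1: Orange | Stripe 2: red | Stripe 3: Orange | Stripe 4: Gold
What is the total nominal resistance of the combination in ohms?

4632000 Ω

R1: yellow, blue → 46; green ×10^5 → 4600000 Ω.
R2: orange, red → 32; orange ×10^3 → 32000 Ω.
Series: 4600000 + 32000 = 4632000 Ω.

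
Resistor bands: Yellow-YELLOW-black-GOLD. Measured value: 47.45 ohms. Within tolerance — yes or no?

no

Yellow → 4 (first significant figure)
Yellow → 4 (second significant figure)
Black → ×1 multiplier
Gold → ±5% tolerance
44 × 1 = 44 Ω
Allowed range: 41.8 Ω to 46.2 Ω.
47.45 ohms lies outside that range.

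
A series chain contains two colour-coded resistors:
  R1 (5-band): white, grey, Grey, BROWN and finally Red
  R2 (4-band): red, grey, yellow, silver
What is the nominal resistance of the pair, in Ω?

289880 Ω

R1: white, grey, grey → 988; brown ×10 → 9880 Ω.
R2: red, grey → 28; yellow ×10^4 → 280000 Ω.
Series: 9880 + 280000 = 289880 Ω.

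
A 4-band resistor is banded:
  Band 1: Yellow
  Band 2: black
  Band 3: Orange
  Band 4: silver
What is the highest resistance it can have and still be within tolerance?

44000 Ω

Yellow → 4 (first significant figure)
Black → 0 (second significant figure)
Orange → ×10^3 multiplier
Silver → ±10% tolerance
40 × 1000 = 40000 Ω
Highest = 40000 × (1 + 10/100) = 44000 Ω.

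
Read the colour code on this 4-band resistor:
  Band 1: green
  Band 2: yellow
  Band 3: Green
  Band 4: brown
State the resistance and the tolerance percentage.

5400000 Ω ±1%

Green → 5 (first significant figure)
Yellow → 4 (second significant figure)
Green → ×10^5 multiplier
Brown → ±1% tolerance
54 × 100000 = 5400000 Ω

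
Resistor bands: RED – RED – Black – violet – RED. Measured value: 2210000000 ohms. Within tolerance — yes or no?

Red → 2 (first significant figure)
Red → 2 (second significant figure)
Black → 0 (third significant figure)
Violet → ×10^7 multiplier
Red → ±2% tolerance
220 × 10000000 = 2200000000 Ω
Allowed range: 2156000000 Ω to 2244000000 Ω.
2210000000 ohms lies inside that range.

yes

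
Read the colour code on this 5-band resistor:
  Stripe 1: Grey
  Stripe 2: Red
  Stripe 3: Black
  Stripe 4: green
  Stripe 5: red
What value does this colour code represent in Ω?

82000000 Ω

Grey → 8 (first significant figure)
Red → 2 (second significant figure)
Black → 0 (third significant figure)
Green → ×10^5 multiplier
820 × 100000 = 82000000 Ω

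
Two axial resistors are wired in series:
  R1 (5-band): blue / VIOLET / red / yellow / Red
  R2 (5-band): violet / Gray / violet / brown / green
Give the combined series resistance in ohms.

6727870 Ω

R1: blue, violet, red → 672; yellow ×10^4 → 6720000 Ω.
R2: violet, grey, violet → 787; brown ×10 → 7870 Ω.
Series: 6720000 + 7870 = 6727870 Ω.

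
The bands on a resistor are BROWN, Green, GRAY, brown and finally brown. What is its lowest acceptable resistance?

Brown → 1 (first significant figure)
Green → 5 (second significant figure)
Grey → 8 (third significant figure)
Brown → ×10 multiplier
Brown → ±1% tolerance
158 × 10 = 1580 Ω
Lowest = 1580 × (1 − 1/100) = 1564.2 Ω.

1564.2 Ω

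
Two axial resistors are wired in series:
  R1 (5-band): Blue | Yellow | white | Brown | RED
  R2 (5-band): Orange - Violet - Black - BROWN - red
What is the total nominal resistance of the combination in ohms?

10190 Ω

R1: blue, yellow, white → 649; brown ×10 → 6490 Ω.
R2: orange, violet, black → 370; brown ×10 → 3700 Ω.
Series: 6490 + 3700 = 10190 Ω.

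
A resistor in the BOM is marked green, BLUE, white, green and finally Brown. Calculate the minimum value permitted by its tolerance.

Green → 5 (first significant figure)
Blue → 6 (second significant figure)
White → 9 (third significant figure)
Green → ×10^5 multiplier
Brown → ±1% tolerance
569 × 100000 = 56900000 Ω
Minimum = 56900000 × (1 − 1/100) = 56331000 Ω.

56331000 Ω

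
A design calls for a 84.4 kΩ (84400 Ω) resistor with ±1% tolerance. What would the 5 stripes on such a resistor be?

84400 Ω = 844 × 10^2.
8 → grey
4 → yellow
4 → yellow
Multiplier 10^2 → red.
±1% tolerance → brown.

grey, yellow, yellow, red, brown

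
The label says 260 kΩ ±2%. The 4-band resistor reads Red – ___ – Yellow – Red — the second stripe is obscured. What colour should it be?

blue

260000 Ω = 26 × 10^4.
The second band gives digit 6 of the significand, and 6 is blue.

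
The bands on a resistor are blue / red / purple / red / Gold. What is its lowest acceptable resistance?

59565 Ω

Blue → 6 (first significant figure)
Red → 2 (second significant figure)
Violet → 7 (third significant figure)
Red → ×10^2 multiplier
Gold → ±5% tolerance
627 × 100 = 62700 Ω
Lowest = 62700 × (1 − 5/100) = 59565 Ω.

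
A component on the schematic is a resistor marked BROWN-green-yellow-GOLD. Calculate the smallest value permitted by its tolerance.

Brown → 1 (first significant figure)
Green → 5 (second significant figure)
Yellow → ×10^4 multiplier
Gold → ±5% tolerance
15 × 10000 = 150000 Ω
Smallest = 150000 × (1 − 5/100) = 142500 Ω.

142500 Ω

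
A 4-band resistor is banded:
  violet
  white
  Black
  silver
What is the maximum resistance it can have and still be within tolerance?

Violet → 7 (first significant figure)
White → 9 (second significant figure)
Black → ×1 multiplier
Silver → ±10% tolerance
79 × 1 = 79 Ω
Maximum = 79 × (1 + 10/100) = 86.9 Ω.

86.9 Ω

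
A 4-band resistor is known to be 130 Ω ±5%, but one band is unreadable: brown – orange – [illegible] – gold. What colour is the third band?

130 Ω = 13 × 10^1.
The third band is the multiplier, 10^1, which is brown.

brown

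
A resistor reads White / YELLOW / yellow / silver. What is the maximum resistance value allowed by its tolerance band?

White → 9 (first significant figure)
Yellow → 4 (second significant figure)
Yellow → ×10^4 multiplier
Silver → ±10% tolerance
94 × 10000 = 940000 Ω
Maximum = 940000 × (1 + 10/100) = 1034000 Ω.

1034000 Ω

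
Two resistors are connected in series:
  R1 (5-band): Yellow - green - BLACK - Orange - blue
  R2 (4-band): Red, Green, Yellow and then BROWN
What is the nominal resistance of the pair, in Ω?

700000 Ω

R1: yellow, green, black → 450; orange ×10^3 → 450000 Ω.
R2: red, green → 25; yellow ×10^4 → 250000 Ω.
Series: 450000 + 250000 = 700000 Ω.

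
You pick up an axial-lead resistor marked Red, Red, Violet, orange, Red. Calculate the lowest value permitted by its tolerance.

Red → 2 (first significant figure)
Red → 2 (second significant figure)
Violet → 7 (third significant figure)
Orange → ×10^3 multiplier
Red → ±2% tolerance
227 × 1000 = 227000 Ω
Lowest = 227000 × (1 − 2/100) = 222460 Ω.

222460 Ω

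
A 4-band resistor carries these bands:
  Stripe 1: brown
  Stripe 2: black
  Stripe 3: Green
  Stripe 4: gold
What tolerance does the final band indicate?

±5%

The last band, gold, is the tolerance band.
Gold corresponds to ±5%.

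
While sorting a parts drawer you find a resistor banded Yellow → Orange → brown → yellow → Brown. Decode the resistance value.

4310000 Ω

Yellow → 4 (first significant figure)
Orange → 3 (second significant figure)
Brown → 1 (third significant figure)
Yellow → ×10^4 multiplier
431 × 10000 = 4310000 Ω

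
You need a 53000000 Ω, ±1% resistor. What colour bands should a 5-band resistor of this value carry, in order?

53000000 Ω = 530 × 10^5.
5 → green
3 → orange
0 → black
Multiplier 10^5 → green.
±1% tolerance → brown.

green, orange, black, green, brown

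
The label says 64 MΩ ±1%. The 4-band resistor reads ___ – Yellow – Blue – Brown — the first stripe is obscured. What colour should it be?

blue

64000000 Ω = 64 × 10^6.
The first band gives digit 6 of the significand, and 6 is blue.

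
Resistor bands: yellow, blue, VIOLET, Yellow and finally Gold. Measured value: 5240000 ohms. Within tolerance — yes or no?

no

Yellow → 4 (first significant figure)
Blue → 6 (second significant figure)
Violet → 7 (third significant figure)
Yellow → ×10^4 multiplier
Gold → ±5% tolerance
467 × 10000 = 4670000 Ω
Allowed range: 4436500 Ω to 4903500 Ω.
5240000 ohms lies outside that range.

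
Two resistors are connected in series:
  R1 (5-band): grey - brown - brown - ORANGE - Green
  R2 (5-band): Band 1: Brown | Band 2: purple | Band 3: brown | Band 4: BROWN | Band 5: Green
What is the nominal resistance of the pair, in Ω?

812710 Ω

R1: grey, brown, brown → 811; orange ×10^3 → 811000 Ω.
R2: brown, violet, brown → 171; brown ×10 → 1710 Ω.
Series: 811000 + 1710 = 812710 Ω.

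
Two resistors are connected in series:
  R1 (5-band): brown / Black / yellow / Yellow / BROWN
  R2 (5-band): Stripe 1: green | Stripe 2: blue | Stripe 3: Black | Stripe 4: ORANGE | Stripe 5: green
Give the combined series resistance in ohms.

R1: brown, black, yellow → 104; yellow ×10^4 → 1040000 Ω.
R2: green, blue, black → 560; orange ×10^3 → 560000 Ω.
Series: 1040000 + 560000 = 1600000 Ω.

1600000 Ω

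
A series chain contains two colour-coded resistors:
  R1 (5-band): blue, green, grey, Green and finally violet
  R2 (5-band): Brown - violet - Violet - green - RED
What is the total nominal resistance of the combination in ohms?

R1: blue, green, grey → 658; green ×10^5 → 65800000 Ω.
R2: brown, violet, violet → 177; green ×10^5 → 17700000 Ω.
Series: 65800000 + 17700000 = 83500000 Ω.

83500000 Ω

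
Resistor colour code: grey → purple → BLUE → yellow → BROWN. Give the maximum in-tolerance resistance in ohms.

8847600 Ω

Grey → 8 (first significant figure)
Violet → 7 (second significant figure)
Blue → 6 (third significant figure)
Yellow → ×10^4 multiplier
Brown → ±1% tolerance
876 × 10000 = 8760000 Ω
Maximum = 8760000 × (1 + 1/100) = 8847600 Ω.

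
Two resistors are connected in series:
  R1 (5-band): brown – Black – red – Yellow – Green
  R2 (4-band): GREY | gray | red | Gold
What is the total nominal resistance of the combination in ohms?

1028800 Ω

R1: brown, black, red → 102; yellow ×10^4 → 1020000 Ω.
R2: grey, grey → 88; red ×10^2 → 8800 Ω.
Series: 1020000 + 8800 = 1028800 Ω.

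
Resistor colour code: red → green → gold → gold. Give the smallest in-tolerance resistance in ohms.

2.375 Ω

Red → 2 (first significant figure)
Green → 5 (second significant figure)
Gold → ×0.1 multiplier
Gold → ±5% tolerance
25 × 0.1 = 2.5 Ω
Smallest = 2.5 × (1 − 5/100) = 2.375 Ω.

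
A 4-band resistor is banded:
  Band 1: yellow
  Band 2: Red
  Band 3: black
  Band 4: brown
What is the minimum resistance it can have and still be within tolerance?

Yellow → 4 (first significant figure)
Red → 2 (second significant figure)
Black → ×1 multiplier
Brown → ±1% tolerance
42 × 1 = 42 Ω
Minimum = 42 × (1 − 1/100) = 41.58 Ω.

41.58 Ω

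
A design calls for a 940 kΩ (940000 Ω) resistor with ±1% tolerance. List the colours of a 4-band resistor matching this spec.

940000 Ω = 94 × 10^4.
9 → white
4 → yellow
Multiplier 10^4 → yellow.
±1% tolerance → brown.

white, yellow, yellow, brown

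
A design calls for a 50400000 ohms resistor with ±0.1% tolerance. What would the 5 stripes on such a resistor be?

50400000 Ω = 504 × 10^5.
5 → green
0 → black
4 → yellow
Multiplier 10^5 → green.
±0.1% tolerance → violet.

green, black, yellow, green, violet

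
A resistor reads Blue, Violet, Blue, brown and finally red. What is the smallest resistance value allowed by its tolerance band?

6624.8 Ω

Blue → 6 (first significant figure)
Violet → 7 (second significant figure)
Blue → 6 (third significant figure)
Brown → ×10 multiplier
Red → ±2% tolerance
676 × 10 = 6760 Ω
Smallest = 6760 × (1 − 2/100) = 6624.8 Ω.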